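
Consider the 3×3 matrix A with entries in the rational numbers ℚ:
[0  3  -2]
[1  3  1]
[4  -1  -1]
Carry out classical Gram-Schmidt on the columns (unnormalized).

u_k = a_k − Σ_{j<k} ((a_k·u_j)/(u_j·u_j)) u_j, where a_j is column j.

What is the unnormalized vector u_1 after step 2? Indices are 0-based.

Step 1: u_0 = a_0 = (0, 1, 4).
Step 2: u_1 = a_1 − (-1/17)·u_0 = (3, 52/17, -13/17).

u_1 = (3, 52/17, -13/17)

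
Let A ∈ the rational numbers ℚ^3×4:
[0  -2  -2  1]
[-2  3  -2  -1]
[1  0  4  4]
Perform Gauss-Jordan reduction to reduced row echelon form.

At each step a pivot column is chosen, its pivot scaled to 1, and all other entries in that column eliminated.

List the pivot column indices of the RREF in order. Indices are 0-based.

pivot(0,0): swap R0↔R1
pivot(0,0)=-2: scale R0 → (1, -3/2, 1, 1/2)
  clear (2,0): R2 −= (1)R0 → (0, 3/2, 3, 7/2)
pivot(1,1)=-2: scale R1 → (0, 1, 1, -1/2)
  clear (0,1): R0 −= (-3/2)R1 → (1, 0, 5/2, -1/4)
  clear (2,1): R2 −= (3/2)R1 → (0, 0, 3/2, 17/4)
pivot(2,2)=3/2: scale R2 → (0, 0, 1, 17/6)
  clear (0,2): R0 −= (5/2)R2 → (1, 0, 0, -22/3)
  clear (1,2): R1 −= (1)R2 → (0, 1, 0, -10/3)

pivot columns: 0, 1, 2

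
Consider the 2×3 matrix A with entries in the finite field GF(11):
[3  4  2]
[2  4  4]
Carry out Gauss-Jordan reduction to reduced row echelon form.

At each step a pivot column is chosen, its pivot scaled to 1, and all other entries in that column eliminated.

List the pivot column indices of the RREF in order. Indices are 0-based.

pivot(0,0)=3: scale R0 → (1, 5, 8)
  clear (1,0): R1 −= (2)R0 → (0, 5, 10)
pivot(1,1)=5: scale R1 → (0, 1, 2)
  clear (0,1): R0 −= (5)R1 → (1, 0, 9)

pivot columns: 0, 1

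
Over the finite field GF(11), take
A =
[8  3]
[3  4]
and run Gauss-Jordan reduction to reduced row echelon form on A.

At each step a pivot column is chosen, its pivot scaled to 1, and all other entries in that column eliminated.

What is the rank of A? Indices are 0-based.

rank = 2

pivot(0,0)=8: scale R0 → (1, 10)
  clear (1,0): R1 −= (3)R0 → (0, 7)
pivot(1,1)=7: scale R1 → (0, 1)
  clear (0,1): R0 −= (10)R1 → (1, 0)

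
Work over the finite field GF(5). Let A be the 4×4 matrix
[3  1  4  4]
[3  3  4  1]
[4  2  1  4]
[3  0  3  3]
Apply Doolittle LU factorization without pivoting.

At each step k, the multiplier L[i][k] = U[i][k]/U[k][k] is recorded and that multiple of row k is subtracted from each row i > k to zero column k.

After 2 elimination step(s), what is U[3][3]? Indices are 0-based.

[col 0] pivot 3
  R1 -= 1*R0 → (0, 2, 0, 2)  (L[1][0] := 1)
  R2 -= 3*R0 → (0, 4, 4, 2)  (L[2][0] := 3)
  R3 -= 1*R0 → (0, 4, 4, 4)  (L[3][0] := 1)
[col 1] pivot 2
  R2 -= 2*R1 → (0, 0, 4, 3)  (L[2][1] := 2)
  R3 -= 2*R1 → (0, 0, 4, 0)  (L[3][1] := 2)

U[3][3] = 0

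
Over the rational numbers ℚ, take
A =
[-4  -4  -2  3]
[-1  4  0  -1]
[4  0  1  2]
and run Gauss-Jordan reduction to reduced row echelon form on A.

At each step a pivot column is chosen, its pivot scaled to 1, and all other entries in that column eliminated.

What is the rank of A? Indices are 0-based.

rank = 3

pivot(0,0)=-4: scale R0 → (1, 1, 1/2, -3/4)
  clear (1,0): R1 −= (-1)R0 → (0, 5, 1/2, -7/4)
  clear (2,0): R2 −= (4)R0 → (0, -4, -1, 5)
pivot(1,1)=5: scale R1 → (0, 1, 1/10, -7/20)
  clear (0,1): R0 −= (1)R1 → (1, 0, 2/5, -2/5)
  clear (2,1): R2 −= (-4)R1 → (0, 0, -3/5, 18/5)
pivot(2,2)=-3/5: scale R2 → (0, 0, 1, -6)
  clear (0,2): R0 −= (2/5)R2 → (1, 0, 0, 2)
  clear (1,2): R1 −= (1/10)R2 → (0, 1, 0, 1/4)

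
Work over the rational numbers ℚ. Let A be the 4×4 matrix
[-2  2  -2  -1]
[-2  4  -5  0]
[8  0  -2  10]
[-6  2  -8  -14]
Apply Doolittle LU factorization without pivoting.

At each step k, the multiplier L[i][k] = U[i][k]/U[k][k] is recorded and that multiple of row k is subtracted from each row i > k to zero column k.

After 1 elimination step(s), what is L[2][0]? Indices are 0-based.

L[2][0] = -4

[col 0] pivot -2
  R1 -= 1*R0 → (0, 2, -3, 1)  (L[1][0] := 1)
  R2 -= -4*R0 → (0, 8, -10, 6)  (L[2][0] := -4)
  R3 -= 3*R0 → (0, -4, -2, -11)  (L[3][0] := 3)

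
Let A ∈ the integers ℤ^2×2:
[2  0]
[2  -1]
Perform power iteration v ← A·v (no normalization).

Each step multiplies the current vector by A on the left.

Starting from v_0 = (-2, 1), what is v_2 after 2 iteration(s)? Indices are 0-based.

v_0 = (-2, 1).
v_1 = A·v_0 = (-4, -5).
v_2 = A·v_1 = (-8, -3).

v_2 = (-8, -3)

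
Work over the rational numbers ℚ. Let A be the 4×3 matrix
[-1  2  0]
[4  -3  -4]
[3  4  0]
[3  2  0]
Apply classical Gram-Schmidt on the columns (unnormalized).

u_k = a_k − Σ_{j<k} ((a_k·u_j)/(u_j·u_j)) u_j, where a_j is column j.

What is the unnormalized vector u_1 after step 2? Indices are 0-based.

u_1 = (74/35, -121/35, 128/35, 58/35)

Step 1: u_0 = a_0 = (-1, 4, 3, 3).
Step 2: u_1 = a_1 − (4/35)·u_0 = (74/35, -121/35, 128/35, 58/35).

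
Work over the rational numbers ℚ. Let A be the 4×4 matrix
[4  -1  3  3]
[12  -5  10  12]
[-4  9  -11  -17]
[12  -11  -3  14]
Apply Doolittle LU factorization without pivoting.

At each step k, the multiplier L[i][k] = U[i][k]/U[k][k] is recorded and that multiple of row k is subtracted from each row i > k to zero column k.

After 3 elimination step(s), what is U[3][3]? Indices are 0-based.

U[3][3] = 1

k=0: U[0][0]=4
  eliminate (1,0): mult=3, new row 1: (0, -2, 1, 3); set L[1][0]=3
  eliminate (2,0): mult=-1, new row 2: (0, 8, -8, -14); set L[2][0]=-1
  eliminate (3,0): mult=3, new row 3: (0, -8, -12, 5); set L[3][0]=3
k=1: U[1][1]=-2
  eliminate (2,1): mult=-4, new row 2: (0, 0, -4, -2); set L[2][1]=-4
  eliminate (3,1): mult=4, new row 3: (0, 0, -16, -7); set L[3][1]=4
k=2: U[2][2]=-4
  eliminate (3,2): mult=4, new row 3: (0, 0, 0, 1); set L[3][2]=4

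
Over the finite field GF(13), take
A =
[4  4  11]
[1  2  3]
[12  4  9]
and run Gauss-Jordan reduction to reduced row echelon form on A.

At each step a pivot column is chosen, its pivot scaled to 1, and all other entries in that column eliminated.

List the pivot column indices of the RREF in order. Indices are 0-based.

pivot columns: 0, 1, 2

[1] R0 /= 4  ⇒  (1, 1, 6)
     R1 -= 1·R0  ⇒  (0, 1, 10)
     R2 -= 12·R0  ⇒  (0, 5, 2)
[2] R1 /= 1  ⇒  (0, 1, 10)
     R0 -= 1·R1  ⇒  (1, 0, 9)
     R2 -= 5·R1  ⇒  (0, 0, 4)
[3] R2 /= 4  ⇒  (0, 0, 1)
     R0 -= 9·R2  ⇒  (1, 0, 0)
     R1 -= 10·R2  ⇒  (0, 1, 0)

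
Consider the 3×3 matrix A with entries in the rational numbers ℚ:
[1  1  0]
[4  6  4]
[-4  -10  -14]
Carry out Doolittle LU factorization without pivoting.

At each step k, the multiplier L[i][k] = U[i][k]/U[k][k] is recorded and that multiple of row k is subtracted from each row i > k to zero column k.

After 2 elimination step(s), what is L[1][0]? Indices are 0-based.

L[1][0] = 4

k=0: U[0][0]=1
  eliminate (1,0): mult=4, new row 1: (0, 2, 4); set L[1][0]=4
  eliminate (2,0): mult=-4, new row 2: (0, -6, -14); set L[2][0]=-4
k=1: U[1][1]=2
  eliminate (2,1): mult=-3, new row 2: (0, 0, -2); set L[2][1]=-3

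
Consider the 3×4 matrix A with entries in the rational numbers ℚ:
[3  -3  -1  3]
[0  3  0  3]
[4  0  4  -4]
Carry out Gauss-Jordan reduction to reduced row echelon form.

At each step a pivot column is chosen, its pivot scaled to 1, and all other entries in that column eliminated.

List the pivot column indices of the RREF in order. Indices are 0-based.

pivot columns: 0, 1, 2

step 1: normalize row 0 (÷3) = (1, -1, -1/3, 1)
  row 2: subtract 4×row0 = (0, 4, 16/3, -8)
step 2: normalize row 1 (÷3) = (0, 1, 0, 1)
  row 0: subtract -1×row1 = (1, 0, -1/3, 2)
  row 2: subtract 4×row1 = (0, 0, 16/3, -12)
step 3: normalize row 2 (÷16/3) = (0, 0, 1, -9/4)
  row 0: subtract -1/3×row2 = (1, 0, 0, 5/4)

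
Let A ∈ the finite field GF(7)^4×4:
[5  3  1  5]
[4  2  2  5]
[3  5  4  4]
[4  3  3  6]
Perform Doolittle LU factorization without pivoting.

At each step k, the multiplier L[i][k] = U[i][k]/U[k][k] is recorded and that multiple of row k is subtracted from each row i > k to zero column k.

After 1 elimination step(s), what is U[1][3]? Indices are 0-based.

Step 1: pivot at (0,0) is 5.
  row1 ← row1 − (5)·row0  ⇒  L[1][0]=5, U row1=(0, 1, 4, 1)
  row2 ← row2 − (2)·row0  ⇒  L[2][0]=2, U row2=(0, 6, 2, 1)
  row3 ← row3 − (5)·row0  ⇒  L[3][0]=5, U row3=(0, 2, 5, 2)

U[1][3] = 1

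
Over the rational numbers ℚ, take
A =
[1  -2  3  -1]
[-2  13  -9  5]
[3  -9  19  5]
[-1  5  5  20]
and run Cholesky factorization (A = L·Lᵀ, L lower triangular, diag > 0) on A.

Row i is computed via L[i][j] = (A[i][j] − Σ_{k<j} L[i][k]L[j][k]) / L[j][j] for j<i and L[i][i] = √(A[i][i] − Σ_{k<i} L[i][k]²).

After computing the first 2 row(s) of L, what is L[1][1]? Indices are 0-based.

L[1][1] = 3

Step 1: L[0][0] = √(1) = 1.
  L[1][0] = (-2) / L[0][0] = -2.
Step 2: L[1][1] = √(9) = 3.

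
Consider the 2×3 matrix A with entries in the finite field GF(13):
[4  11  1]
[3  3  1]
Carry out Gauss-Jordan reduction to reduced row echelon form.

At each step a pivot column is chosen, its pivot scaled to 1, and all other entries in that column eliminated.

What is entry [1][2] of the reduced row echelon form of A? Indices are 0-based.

M[1][2] = 8

pivot(0,0)=4: scale R0 → (1, 6, 10)
  clear (1,0): R1 −= (3)R0 → (0, 11, 10)
pivot(1,1)=11: scale R1 → (0, 1, 8)
  clear (0,1): R0 −= (6)R1 → (1, 0, 1)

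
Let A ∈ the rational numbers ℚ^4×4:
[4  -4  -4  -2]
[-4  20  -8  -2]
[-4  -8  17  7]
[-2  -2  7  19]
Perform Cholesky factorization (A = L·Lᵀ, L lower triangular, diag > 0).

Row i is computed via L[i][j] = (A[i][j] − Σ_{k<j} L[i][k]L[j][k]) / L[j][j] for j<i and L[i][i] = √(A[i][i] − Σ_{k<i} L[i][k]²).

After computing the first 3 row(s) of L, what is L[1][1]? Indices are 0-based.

L[1][1] = 4

Step 1: L[0][0] = √(4) = 2.
  L[1][0] = (-4) / L[0][0] = -2.
Step 2: L[1][1] = √(16) = 4.
  L[2][0] = (-4) / L[0][0] = -2.
  L[2][1] = (-12) / L[1][1] = -3.
Step 3: L[2][2] = √(4) = 2.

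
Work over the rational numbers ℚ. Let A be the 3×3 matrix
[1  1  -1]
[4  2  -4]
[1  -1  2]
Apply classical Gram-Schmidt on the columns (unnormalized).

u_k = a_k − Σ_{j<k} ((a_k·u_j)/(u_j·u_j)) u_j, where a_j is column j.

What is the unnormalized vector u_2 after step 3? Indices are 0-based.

Step 1: u_0 = a_0 = (1, 4, 1).
Step 2: u_1 = a_1 − (4/9)·u_0 = (5/9, 2/9, -13/9).
Step 3: u_2 = a_2 − (-5/6)·u_0 − (-39/22)·u_1 = (9/11, -3/11, 3/11).

u_2 = (9/11, -3/11, 3/11)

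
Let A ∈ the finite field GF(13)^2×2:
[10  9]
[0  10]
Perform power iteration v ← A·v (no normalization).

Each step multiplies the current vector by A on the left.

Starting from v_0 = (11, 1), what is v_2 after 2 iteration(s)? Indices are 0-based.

v_0 = (11, 1).
v_1 = A·v_0 = (2, 10).
v_2 = A·v_1 = (6, 9).

v_2 = (6, 9)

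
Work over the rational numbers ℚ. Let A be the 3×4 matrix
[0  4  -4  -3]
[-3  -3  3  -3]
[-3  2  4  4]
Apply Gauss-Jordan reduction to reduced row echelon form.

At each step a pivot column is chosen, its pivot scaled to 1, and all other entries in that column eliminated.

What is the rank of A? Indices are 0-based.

step 1: exchange rows 0,1
step 1: normalize row 0 (÷-3) = (1, 1, -1, 1)
  row 2: subtract -3×row0 = (0, 5, 1, 7)
step 2: normalize row 1 (÷4) = (0, 1, -1, -3/4)
  row 0: subtract 1×row1 = (1, 0, 0, 7/4)
  row 2: subtract 5×row1 = (0, 0, 6, 43/4)
step 3: normalize row 2 (÷6) = (0, 0, 1, 43/24)
  row 1: subtract -1×row2 = (0, 1, 0, 25/24)

rank = 3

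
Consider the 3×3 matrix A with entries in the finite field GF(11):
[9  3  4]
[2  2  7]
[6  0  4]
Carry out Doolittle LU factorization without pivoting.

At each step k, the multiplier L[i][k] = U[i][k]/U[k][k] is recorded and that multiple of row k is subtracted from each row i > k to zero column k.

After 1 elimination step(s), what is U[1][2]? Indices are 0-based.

U[1][2] = 0

Step 1: pivot at (0,0) is 9.
  row1 ← row1 − (10)·row0  ⇒  L[1][0]=10, U row1=(0, 5, 0)
  row2 ← row2 − (8)·row0  ⇒  L[2][0]=8, U row2=(0, 9, 5)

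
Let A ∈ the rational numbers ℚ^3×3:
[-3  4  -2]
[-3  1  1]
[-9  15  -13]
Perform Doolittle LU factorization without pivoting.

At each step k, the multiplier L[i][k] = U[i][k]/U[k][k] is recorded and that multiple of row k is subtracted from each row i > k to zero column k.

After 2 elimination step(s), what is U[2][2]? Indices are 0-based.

[col 0] pivot -3
  R1 -= 1*R0 → (0, -3, 3)  (L[1][0] := 1)
  R2 -= 3*R0 → (0, 3, -7)  (L[2][0] := 3)
[col 1] pivot -3
  R2 -= -1*R1 → (0, 0, -4)  (L[2][1] := -1)

U[2][2] = -4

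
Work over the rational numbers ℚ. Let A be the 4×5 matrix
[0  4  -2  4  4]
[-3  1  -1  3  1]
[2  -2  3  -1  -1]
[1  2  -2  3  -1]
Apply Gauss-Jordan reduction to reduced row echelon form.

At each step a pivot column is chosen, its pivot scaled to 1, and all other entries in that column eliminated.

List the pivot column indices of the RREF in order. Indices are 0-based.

pivot columns: 0, 1, 2, 3

pivot(0,0): swap R0↔R1
pivot(0,0)=-3: scale R0 → (1, -1/3, 1/3, -1, -1/3)
  clear (2,0): R2 −= (2)R0 → (0, -4/3, 7/3, 1, -1/3)
  clear (3,0): R3 −= (1)R0 → (0, 7/3, -7/3, 4, -2/3)
pivot(1,1)=4: scale R1 → (0, 1, -1/2, 1, 1)
  clear (0,1): R0 −= (-1/3)R1 → (1, 0, 1/6, -2/3, 0)
  clear (2,1): R2 −= (-4/3)R1 → (0, 0, 5/3, 7/3, 1)
  clear (3,1): R3 −= (7/3)R1 → (0, 0, -7/6, 5/3, -3)
pivot(2,2)=5/3: scale R2 → (0, 0, 1, 7/5, 3/5)
  clear (0,2): R0 −= (1/6)R2 → (1, 0, 0, -9/10, -1/10)
  clear (1,2): R1 −= (-1/2)R2 → (0, 1, 0, 17/10, 13/10)
  clear (3,2): R3 −= (-7/6)R2 → (0, 0, 0, 33/10, -23/10)
pivot(3,3)=33/10: scale R3 → (0, 0, 0, 1, -23/33)
  clear (0,3): R0 −= (-9/10)R3 → (1, 0, 0, 0, -8/11)
  clear (1,3): R1 −= (17/10)R3 → (0, 1, 0, 0, 82/33)
  clear (2,3): R2 −= (7/5)R3 → (0, 0, 1, 0, 52/33)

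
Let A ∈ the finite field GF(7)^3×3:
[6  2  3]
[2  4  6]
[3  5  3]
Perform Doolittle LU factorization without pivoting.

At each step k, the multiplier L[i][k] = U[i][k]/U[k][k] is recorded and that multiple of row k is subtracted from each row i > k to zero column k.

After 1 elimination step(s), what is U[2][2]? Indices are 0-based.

[col 0] pivot 6
  R1 -= 5*R0 → (0, 1, 5)  (L[1][0] := 5)
  R2 -= 4*R0 → (0, 4, 5)  (L[2][0] := 4)

U[2][2] = 5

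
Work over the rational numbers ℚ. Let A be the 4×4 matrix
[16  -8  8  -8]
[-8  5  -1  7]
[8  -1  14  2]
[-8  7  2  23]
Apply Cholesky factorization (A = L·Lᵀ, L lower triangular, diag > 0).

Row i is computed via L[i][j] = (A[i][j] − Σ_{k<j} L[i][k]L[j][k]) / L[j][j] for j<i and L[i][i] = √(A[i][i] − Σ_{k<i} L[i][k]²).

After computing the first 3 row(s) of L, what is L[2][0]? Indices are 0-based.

Step 1: L[0][0] = √(16) = 4.
  L[1][0] = (-8) / L[0][0] = -2.
Step 2: L[1][1] = √(1) = 1.
  L[2][0] = (8) / L[0][0] = 2.
  L[2][1] = (3) / L[1][1] = 3.
Step 3: L[2][2] = √(1) = 1.

L[2][0] = 2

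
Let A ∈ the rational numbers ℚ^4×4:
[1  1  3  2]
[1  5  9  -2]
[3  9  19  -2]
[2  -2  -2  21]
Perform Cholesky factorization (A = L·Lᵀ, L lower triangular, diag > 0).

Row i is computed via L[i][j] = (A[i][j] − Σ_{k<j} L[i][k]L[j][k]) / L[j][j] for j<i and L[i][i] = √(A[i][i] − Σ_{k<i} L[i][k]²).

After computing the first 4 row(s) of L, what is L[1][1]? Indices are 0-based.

Step 1: L[0][0] = √(1) = 1.
  L[1][0] = (1) / L[0][0] = 1.
Step 2: L[1][1] = √(4) = 2.
  L[2][0] = (3) / L[0][0] = 3.
  L[2][1] = (6) / L[1][1] = 3.
Step 3: L[2][2] = √(1) = 1.
  L[3][0] = (2) / L[0][0] = 2.
  L[3][1] = (-4) / L[1][1] = -2.
  L[3][2] = (-2) / L[2][2] = -2.
Step 4: L[3][3] = √(9) = 3.

L[1][1] = 2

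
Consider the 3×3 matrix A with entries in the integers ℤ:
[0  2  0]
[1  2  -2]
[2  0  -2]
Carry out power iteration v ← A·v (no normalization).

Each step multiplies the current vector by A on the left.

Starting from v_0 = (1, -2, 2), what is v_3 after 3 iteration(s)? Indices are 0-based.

v_0 = (1, -2, 2).
v_1 = A·v_0 = (-4, -7, -2).
v_2 = A·v_1 = (-14, -14, -4).
v_3 = A·v_2 = (-28, -34, -20).

v_3 = (-28, -34, -20)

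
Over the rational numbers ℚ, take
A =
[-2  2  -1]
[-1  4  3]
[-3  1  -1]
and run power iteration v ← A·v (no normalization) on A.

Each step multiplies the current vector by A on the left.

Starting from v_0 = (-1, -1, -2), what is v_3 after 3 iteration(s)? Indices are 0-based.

v_0 = (-1, -1, -2).
v_1 = A·v_0 = (2, -9, 4).
v_2 = A·v_1 = (-26, -26, -19).
v_3 = A·v_2 = (19, -135, 71).

v_3 = (19, -135, 71)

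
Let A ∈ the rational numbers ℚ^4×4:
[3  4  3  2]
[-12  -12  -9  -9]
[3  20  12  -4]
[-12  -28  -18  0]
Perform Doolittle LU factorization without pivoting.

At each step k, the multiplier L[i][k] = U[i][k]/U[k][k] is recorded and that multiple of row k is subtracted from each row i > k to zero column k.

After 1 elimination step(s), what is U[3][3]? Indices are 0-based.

U[3][3] = 8

[col 0] pivot 3
  R1 -= -4*R0 → (0, 4, 3, -1)  (L[1][0] := -4)
  R2 -= 1*R0 → (0, 16, 9, -6)  (L[2][0] := 1)
  R3 -= -4*R0 → (0, -12, -6, 8)  (L[3][0] := -4)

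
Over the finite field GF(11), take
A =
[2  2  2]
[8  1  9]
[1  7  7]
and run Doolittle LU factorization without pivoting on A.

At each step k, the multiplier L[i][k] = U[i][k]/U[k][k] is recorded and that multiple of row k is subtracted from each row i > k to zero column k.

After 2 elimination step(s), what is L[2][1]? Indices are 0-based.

L[2][1] = 7

k=0: U[0][0]=2
  eliminate (1,0): mult=4, new row 1: (0, 4, 1); set L[1][0]=4
  eliminate (2,0): mult=6, new row 2: (0, 6, 6); set L[2][0]=6
k=1: U[1][1]=4
  eliminate (2,1): mult=7, new row 2: (0, 0, 10); set L[2][1]=7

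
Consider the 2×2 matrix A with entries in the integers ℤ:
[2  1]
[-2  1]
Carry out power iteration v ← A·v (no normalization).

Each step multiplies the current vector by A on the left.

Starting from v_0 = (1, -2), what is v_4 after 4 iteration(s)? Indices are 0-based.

v_0 = (1, -2).
v_1 = A·v_0 = (0, -4).
v_2 = A·v_1 = (-4, -4).
v_3 = A·v_2 = (-12, 4).
v_4 = A·v_3 = (-20, 28).

v_4 = (-20, 28)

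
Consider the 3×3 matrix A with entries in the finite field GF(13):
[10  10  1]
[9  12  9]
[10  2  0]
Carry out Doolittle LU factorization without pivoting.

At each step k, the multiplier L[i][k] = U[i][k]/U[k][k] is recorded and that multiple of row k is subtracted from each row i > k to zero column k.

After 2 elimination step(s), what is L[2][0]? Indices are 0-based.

L[2][0] = 1

k=0: U[0][0]=10
  eliminate (1,0): mult=10, new row 1: (0, 3, 12); set L[1][0]=10
  eliminate (2,0): mult=1, new row 2: (0, 5, 12); set L[2][0]=1
k=1: U[1][1]=3
  eliminate (2,1): mult=6, new row 2: (0, 0, 5); set L[2][1]=6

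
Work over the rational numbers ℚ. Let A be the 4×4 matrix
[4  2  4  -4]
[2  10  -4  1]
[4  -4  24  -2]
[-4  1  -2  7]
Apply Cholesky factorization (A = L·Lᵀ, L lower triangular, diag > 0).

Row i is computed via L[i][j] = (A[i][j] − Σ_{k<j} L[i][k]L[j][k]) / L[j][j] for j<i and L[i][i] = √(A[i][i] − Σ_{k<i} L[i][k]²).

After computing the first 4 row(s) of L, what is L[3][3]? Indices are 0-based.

Step 1: L[0][0] = √(4) = 2.
  L[1][0] = (2) / L[0][0] = 1.
Step 2: L[1][1] = √(9) = 3.
  L[2][0] = (4) / L[0][0] = 2.
  L[2][1] = (-6) / L[1][1] = -2.
Step 3: L[2][2] = √(16) = 4.
  L[3][0] = (-4) / L[0][0] = -2.
  L[3][1] = (3) / L[1][1] = 1.
  L[3][2] = (4) / L[2][2] = 1.
Step 4: L[3][3] = √(1) = 1.

L[3][3] = 1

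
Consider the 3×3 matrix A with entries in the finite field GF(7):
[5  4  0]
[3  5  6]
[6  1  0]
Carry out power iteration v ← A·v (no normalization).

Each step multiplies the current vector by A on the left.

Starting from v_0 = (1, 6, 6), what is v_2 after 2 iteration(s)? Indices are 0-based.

v_2 = (1, 0, 5)

v_0 = (1, 6, 6).
v_1 = A·v_0 = (1, 6, 5).
v_2 = A·v_1 = (1, 0, 5).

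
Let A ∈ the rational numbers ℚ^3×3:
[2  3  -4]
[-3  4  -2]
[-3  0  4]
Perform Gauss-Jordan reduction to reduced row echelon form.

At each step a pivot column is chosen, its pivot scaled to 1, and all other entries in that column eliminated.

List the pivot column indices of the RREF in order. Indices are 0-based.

pivot columns: 0, 1, 2

[1] R0 /= 2  ⇒  (1, 3/2, -2)
     R1 -= -3·R0  ⇒  (0, 17/2, -8)
     R2 -= -3·R0  ⇒  (0, 9/2, -2)
[2] R1 /= 17/2  ⇒  (0, 1, -16/17)
     R0 -= 3/2·R1  ⇒  (1, 0, -10/17)
     R2 -= 9/2·R1  ⇒  (0, 0, 38/17)
[3] R2 /= 38/17  ⇒  (0, 0, 1)
     R0 -= -10/17·R2  ⇒  (1, 0, 0)
     R1 -= -16/17·R2  ⇒  (0, 1, 0)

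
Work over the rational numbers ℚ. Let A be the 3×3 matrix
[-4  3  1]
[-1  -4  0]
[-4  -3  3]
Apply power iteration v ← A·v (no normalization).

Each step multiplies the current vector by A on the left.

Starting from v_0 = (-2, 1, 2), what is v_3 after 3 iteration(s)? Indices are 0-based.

v_3 = (160, 67, 164)

v_0 = (-2, 1, 2).
v_1 = A·v_0 = (13, -2, 11).
v_2 = A·v_1 = (-47, -5, -13).
v_3 = A·v_2 = (160, 67, 164).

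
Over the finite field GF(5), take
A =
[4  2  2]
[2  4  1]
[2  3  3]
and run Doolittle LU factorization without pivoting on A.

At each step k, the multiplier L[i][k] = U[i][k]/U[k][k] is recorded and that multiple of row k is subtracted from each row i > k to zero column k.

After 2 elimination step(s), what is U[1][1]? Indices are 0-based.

[col 0] pivot 4
  R1 -= 3*R0 → (0, 3, 0)  (L[1][0] := 3)
  R2 -= 3*R0 → (0, 2, 2)  (L[2][0] := 3)
[col 1] pivot 3
  R2 -= 4*R1 → (0, 0, 2)  (L[2][1] := 4)

U[1][1] = 3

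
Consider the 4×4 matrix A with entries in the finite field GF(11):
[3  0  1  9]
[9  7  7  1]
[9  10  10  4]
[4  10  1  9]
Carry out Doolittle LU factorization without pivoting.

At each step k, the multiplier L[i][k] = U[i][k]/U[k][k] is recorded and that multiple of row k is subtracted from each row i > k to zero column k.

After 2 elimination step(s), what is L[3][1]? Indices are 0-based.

k=0: U[0][0]=3
  eliminate (1,0): mult=3, new row 1: (0, 7, 4, 7); set L[1][0]=3
  eliminate (2,0): mult=3, new row 2: (0, 10, 7, 10); set L[2][0]=3
  eliminate (3,0): mult=5, new row 3: (0, 10, 7, 8); set L[3][0]=5
k=1: U[1][1]=7
  eliminate (2,1): mult=3, new row 2: (0, 0, 6, 0); set L[2][1]=3
  eliminate (3,1): mult=3, new row 3: (0, 0, 6, 9); set L[3][1]=3

L[3][1] = 3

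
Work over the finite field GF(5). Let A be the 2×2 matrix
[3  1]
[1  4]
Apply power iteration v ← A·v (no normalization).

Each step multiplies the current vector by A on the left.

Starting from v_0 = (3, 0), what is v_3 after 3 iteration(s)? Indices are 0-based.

v_3 = (1, 4)

v_0 = (3, 0).
v_1 = A·v_0 = (4, 3).
v_2 = A·v_1 = (0, 1).
v_3 = A·v_2 = (1, 4).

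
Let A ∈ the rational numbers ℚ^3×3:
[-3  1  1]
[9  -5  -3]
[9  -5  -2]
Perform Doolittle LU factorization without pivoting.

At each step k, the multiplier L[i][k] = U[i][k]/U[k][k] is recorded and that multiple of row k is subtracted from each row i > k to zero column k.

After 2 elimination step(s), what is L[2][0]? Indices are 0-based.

[col 0] pivot -3
  R1 -= -3*R0 → (0, -2, 0)  (L[1][0] := -3)
  R2 -= -3*R0 → (0, -2, 1)  (L[2][0] := -3)
[col 1] pivot -2
  R2 -= 1*R1 → (0, 0, 1)  (L[2][1] := 1)

L[2][0] = -3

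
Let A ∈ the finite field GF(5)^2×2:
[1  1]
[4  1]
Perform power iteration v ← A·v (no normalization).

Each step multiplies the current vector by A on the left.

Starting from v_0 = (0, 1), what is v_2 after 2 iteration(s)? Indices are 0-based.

v_0 = (0, 1).
v_1 = A·v_0 = (1, 1).
v_2 = A·v_1 = (2, 0).

v_2 = (2, 0)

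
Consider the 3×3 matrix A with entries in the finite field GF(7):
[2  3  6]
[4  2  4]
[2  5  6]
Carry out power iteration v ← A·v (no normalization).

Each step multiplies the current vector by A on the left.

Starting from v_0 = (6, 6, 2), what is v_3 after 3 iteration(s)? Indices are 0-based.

v_0 = (6, 6, 2).
v_1 = A·v_0 = (0, 2, 5).
v_2 = A·v_1 = (1, 3, 5).
v_3 = A·v_2 = (6, 2, 5).

v_3 = (6, 2, 5)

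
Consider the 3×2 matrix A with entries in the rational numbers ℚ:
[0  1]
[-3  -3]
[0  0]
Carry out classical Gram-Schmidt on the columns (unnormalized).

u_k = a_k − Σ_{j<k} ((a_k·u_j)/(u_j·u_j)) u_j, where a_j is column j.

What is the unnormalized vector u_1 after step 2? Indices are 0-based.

Step 1: u_0 = a_0 = (0, -3, 0).
Step 2: u_1 = a_1 − (1)·u_0 = (1, 0, 0).

u_1 = (1, 0, 0)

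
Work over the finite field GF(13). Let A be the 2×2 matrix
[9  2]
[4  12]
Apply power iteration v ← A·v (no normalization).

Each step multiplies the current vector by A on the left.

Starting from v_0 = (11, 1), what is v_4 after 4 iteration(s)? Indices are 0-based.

v_0 = (11, 1).
v_1 = A·v_0 = (10, 4).
v_2 = A·v_1 = (7, 10).
v_3 = A·v_2 = (5, 5).
v_4 = A·v_3 = (3, 2).

v_4 = (3, 2)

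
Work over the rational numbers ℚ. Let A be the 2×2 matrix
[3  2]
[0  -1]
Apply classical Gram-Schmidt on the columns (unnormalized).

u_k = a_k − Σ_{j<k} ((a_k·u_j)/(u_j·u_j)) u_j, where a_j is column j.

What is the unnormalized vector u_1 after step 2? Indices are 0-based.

Step 1: u_0 = a_0 = (3, 0).
Step 2: u_1 = a_1 − (2/3)·u_0 = (0, -1).

u_1 = (0, -1)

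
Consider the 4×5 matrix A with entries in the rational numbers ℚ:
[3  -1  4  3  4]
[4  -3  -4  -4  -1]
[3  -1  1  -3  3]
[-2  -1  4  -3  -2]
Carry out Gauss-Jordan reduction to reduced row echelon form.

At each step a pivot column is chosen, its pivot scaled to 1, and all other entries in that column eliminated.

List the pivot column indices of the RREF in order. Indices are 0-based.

step 1: normalize row 0 (÷3) = (1, -1/3, 4/3, 1, 4/3)
  row 1: subtract 4×row0 = (0, -5/3, -28/3, -8, -19/3)
  row 2: subtract 3×row0 = (0, 0, -3, -6, -1)
  row 3: subtract -2×row0 = (0, -5/3, 20/3, -1, 2/3)
step 2: normalize row 1 (÷-5/3) = (0, 1, 28/5, 24/5, 19/5)
  row 0: subtract -1/3×row1 = (1, 0, 16/5, 13/5, 13/5)
  row 3: subtract -5/3×row1 = (0, 0, 16, 7, 7)
step 3: normalize row 2 (÷-3) = (0, 0, 1, 2, 1/3)
  row 0: subtract 16/5×row2 = (1, 0, 0, -19/5, 23/15)
  row 1: subtract 28/5×row2 = (0, 1, 0, -32/5, 29/15)
  row 3: subtract 16×row2 = (0, 0, 0, -25, 5/3)
step 4: normalize row 3 (÷-25) = (0, 0, 0, 1, -1/15)
  row 0: subtract -19/5×row3 = (1, 0, 0, 0, 32/25)
  row 1: subtract -32/5×row3 = (0, 1, 0, 0, 113/75)
  row 2: subtract 2×row3 = (0, 0, 1, 0, 7/15)

pivot columns: 0, 1, 2, 3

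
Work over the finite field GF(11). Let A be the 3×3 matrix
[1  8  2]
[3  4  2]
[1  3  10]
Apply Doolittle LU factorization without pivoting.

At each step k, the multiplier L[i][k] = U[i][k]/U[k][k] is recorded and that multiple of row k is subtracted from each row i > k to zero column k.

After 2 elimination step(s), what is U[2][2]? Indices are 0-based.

U[2][2] = 9

Step 1: pivot at (0,0) is 1.
  row1 ← row1 − (3)·row0  ⇒  L[1][0]=3, U row1=(0, 2, 7)
  row2 ← row2 − (1)·row0  ⇒  L[2][0]=1, U row2=(0, 6, 8)
Step 2: pivot at (1,1) is 2.
  row2 ← row2 − (3)·row1  ⇒  L[2][1]=3, U row2=(0, 0, 9)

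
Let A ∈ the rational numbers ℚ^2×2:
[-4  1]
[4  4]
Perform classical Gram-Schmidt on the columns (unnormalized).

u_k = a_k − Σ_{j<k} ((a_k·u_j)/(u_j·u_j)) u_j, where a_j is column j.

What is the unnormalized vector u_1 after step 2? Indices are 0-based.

u_1 = (5/2, 5/2)

Step 1: u_0 = a_0 = (-4, 4).
Step 2: u_1 = a_1 − (3/8)·u_0 = (5/2, 5/2).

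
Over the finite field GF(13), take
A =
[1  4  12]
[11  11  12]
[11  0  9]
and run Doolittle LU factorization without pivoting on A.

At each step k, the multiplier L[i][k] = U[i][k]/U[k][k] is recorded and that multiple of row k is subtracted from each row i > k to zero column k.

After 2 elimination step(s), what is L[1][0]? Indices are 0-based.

L[1][0] = 11

[col 0] pivot 1
  R1 -= 11*R0 → (0, 6, 10)  (L[1][0] := 11)
  R2 -= 11*R0 → (0, 8, 7)  (L[2][0] := 11)
[col 1] pivot 6
  R2 -= 10*R1 → (0, 0, 11)  (L[2][1] := 10)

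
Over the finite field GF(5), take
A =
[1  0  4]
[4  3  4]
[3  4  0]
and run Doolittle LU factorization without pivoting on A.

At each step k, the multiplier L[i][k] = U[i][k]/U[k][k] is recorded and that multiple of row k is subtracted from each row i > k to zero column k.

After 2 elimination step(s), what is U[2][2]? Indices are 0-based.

k=0: U[0][0]=1
  eliminate (1,0): mult=4, new row 1: (0, 3, 3); set L[1][0]=4
  eliminate (2,0): mult=3, new row 2: (0, 4, 3); set L[2][0]=3
k=1: U[1][1]=3
  eliminate (2,1): mult=3, new row 2: (0, 0, 4); set L[2][1]=3

U[2][2] = 4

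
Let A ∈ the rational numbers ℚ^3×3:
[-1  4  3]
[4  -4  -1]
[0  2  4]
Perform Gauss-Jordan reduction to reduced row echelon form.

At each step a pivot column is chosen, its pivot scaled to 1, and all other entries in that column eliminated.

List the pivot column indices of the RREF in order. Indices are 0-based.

[1] R0 /= -1  ⇒  (1, -4, -3)
     R1 -= 4·R0  ⇒  (0, 12, 11)
[2] R1 /= 12  ⇒  (0, 1, 11/12)
     R0 -= -4·R1  ⇒  (1, 0, 2/3)
     R2 -= 2·R1  ⇒  (0, 0, 13/6)
[3] R2 /= 13/6  ⇒  (0, 0, 1)
     R0 -= 2/3·R2  ⇒  (1, 0, 0)
     R1 -= 11/12·R2  ⇒  (0, 1, 0)

pivot columns: 0, 1, 2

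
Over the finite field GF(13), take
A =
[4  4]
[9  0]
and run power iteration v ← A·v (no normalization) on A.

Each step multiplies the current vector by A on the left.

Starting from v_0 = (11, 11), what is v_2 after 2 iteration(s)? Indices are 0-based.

v_0 = (11, 11).
v_1 = A·v_0 = (10, 8).
v_2 = A·v_1 = (7, 12).

v_2 = (7, 12)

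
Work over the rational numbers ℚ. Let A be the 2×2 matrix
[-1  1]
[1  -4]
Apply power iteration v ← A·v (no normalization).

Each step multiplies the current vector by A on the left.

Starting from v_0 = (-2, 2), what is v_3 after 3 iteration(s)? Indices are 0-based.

v_0 = (-2, 2).
v_1 = A·v_0 = (4, -10).
v_2 = A·v_1 = (-14, 44).
v_3 = A·v_2 = (58, -190).

v_3 = (58, -190)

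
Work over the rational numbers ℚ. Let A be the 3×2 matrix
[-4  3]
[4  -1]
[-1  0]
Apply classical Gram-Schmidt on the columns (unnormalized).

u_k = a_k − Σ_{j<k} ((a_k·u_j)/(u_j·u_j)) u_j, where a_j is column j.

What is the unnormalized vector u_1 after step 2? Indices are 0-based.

Step 1: u_0 = a_0 = (-4, 4, -1).
Step 2: u_1 = a_1 − (-16/33)·u_0 = (35/33, 31/33, -16/33).

u_1 = (35/33, 31/33, -16/33)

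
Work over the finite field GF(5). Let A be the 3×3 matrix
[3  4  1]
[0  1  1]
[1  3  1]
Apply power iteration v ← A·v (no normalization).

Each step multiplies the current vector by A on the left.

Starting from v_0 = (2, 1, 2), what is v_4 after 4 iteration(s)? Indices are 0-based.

v_0 = (2, 1, 2).
v_1 = A·v_0 = (2, 3, 2).
v_2 = A·v_1 = (0, 0, 3).
v_3 = A·v_2 = (3, 3, 3).
v_4 = A·v_3 = (4, 1, 0).

v_4 = (4, 1, 0)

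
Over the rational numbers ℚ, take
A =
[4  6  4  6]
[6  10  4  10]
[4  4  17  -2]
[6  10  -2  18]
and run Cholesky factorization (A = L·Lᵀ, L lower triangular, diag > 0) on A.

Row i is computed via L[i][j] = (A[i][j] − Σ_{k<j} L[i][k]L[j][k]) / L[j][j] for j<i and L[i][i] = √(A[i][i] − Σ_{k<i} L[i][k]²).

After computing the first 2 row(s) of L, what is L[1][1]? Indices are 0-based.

Step 1: L[0][0] = √(4) = 2.
  L[1][0] = (6) / L[0][0] = 3.
Step 2: L[1][1] = √(1) = 1.

L[1][1] = 1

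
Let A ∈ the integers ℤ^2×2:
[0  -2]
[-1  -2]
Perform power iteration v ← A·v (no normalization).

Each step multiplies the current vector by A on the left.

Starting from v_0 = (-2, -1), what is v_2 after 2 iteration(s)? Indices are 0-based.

v_2 = (-8, -10)

v_0 = (-2, -1).
v_1 = A·v_0 = (2, 4).
v_2 = A·v_1 = (-8, -10).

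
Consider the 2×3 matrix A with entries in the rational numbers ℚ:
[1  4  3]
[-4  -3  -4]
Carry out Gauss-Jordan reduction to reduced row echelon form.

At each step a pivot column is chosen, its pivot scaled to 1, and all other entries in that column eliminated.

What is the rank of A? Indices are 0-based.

[1] R0 /= 1  ⇒  (1, 4, 3)
     R1 -= -4·R0  ⇒  (0, 13, 8)
[2] R1 /= 13  ⇒  (0, 1, 8/13)
     R0 -= 4·R1  ⇒  (1, 0, 7/13)

rank = 2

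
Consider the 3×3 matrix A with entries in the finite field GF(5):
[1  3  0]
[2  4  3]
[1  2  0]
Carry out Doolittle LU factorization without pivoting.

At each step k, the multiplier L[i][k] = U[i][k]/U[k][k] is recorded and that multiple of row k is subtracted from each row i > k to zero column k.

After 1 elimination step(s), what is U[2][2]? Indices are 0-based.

[col 0] pivot 1
  R1 -= 2*R0 → (0, 3, 3)  (L[1][0] := 2)
  R2 -= 1*R0 → (0, 4, 0)  (L[2][0] := 1)

U[2][2] = 0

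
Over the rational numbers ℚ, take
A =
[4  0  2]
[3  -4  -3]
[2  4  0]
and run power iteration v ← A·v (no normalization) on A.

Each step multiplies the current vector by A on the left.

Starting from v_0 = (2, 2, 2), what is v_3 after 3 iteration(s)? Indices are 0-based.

v_0 = (2, 2, 2).
v_1 = A·v_0 = (12, -8, 12).
v_2 = A·v_1 = (72, 32, -8).
v_3 = A·v_2 = (272, 112, 272).

v_3 = (272, 112, 272)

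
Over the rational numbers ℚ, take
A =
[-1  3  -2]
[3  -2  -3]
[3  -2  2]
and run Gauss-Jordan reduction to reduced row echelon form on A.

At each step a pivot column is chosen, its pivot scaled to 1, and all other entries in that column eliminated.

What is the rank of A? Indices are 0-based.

pivot(0,0)=-1: scale R0 → (1, -3, 2)
  clear (1,0): R1 −= (3)R0 → (0, 7, -9)
  clear (2,0): R2 −= (3)R0 → (0, 7, -4)
pivot(1,1)=7: scale R1 → (0, 1, -9/7)
  clear (0,1): R0 −= (-3)R1 → (1, 0, -13/7)
  clear (2,1): R2 −= (7)R1 → (0, 0, 5)
pivot(2,2)=5: scale R2 → (0, 0, 1)
  clear (0,2): R0 −= (-13/7)R2 → (1, 0, 0)
  clear (1,2): R1 −= (-9/7)R2 → (0, 1, 0)

rank = 3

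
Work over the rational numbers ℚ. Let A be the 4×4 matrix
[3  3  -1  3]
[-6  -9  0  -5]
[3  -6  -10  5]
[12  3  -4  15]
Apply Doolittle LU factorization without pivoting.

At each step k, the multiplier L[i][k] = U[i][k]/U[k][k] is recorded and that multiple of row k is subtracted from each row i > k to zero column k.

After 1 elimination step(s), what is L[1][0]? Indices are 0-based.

[col 0] pivot 3
  R1 -= -2*R0 → (0, -3, -2, 1)  (L[1][0] := -2)
  R2 -= 1*R0 → (0, -9, -9, 2)  (L[2][0] := 1)
  R3 -= 4*R0 → (0, -9, 0, 3)  (L[3][0] := 4)

L[1][0] = -2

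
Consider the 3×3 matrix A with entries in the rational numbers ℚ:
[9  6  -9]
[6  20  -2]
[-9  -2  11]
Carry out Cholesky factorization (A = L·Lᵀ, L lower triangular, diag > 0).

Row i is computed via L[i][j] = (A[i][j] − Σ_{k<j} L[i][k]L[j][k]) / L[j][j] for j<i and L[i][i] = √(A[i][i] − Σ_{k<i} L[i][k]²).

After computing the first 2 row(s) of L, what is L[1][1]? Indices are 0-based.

L[1][1] = 4

Step 1: L[0][0] = √(9) = 3.
  L[1][0] = (6) / L[0][0] = 2.
Step 2: L[1][1] = √(16) = 4.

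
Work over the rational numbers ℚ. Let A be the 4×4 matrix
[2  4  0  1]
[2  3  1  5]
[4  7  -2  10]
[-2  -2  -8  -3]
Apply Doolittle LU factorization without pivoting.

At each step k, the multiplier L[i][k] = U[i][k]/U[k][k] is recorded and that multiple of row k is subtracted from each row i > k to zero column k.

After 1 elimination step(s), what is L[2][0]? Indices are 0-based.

k=0: U[0][0]=2
  eliminate (1,0): mult=1, new row 1: (0, -1, 1, 4); set L[1][0]=1
  eliminate (2,0): mult=2, new row 2: (0, -1, -2, 8); set L[2][0]=2
  eliminate (3,0): mult=-1, new row 3: (0, 2, -8, -2); set L[3][0]=-1

L[2][0] = 2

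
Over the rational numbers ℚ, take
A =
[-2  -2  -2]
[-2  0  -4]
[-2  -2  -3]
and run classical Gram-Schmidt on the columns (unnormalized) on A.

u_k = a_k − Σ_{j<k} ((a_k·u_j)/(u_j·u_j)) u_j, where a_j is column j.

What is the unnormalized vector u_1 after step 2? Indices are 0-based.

Step 1: u_0 = a_0 = (-2, -2, -2).
Step 2: u_1 = a_1 − (2/3)·u_0 = (-2/3, 4/3, -2/3).

u_1 = (-2/3, 4/3, -2/3)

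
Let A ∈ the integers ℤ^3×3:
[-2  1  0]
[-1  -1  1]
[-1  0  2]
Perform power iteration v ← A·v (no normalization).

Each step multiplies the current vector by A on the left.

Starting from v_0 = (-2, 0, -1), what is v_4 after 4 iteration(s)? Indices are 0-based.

v_4 = (-10, -18, -11)

v_0 = (-2, 0, -1).
v_1 = A·v_0 = (4, 1, 0).
v_2 = A·v_1 = (-7, -5, -4).
v_3 = A·v_2 = (9, 8, -1).
v_4 = A·v_3 = (-10, -18, -11).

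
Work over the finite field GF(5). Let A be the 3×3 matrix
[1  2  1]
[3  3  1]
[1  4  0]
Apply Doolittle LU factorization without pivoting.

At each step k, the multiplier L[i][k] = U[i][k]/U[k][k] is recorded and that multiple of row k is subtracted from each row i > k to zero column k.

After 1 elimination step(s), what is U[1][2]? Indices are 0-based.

[col 0] pivot 1
  R1 -= 3*R0 → (0, 2, 3)  (L[1][0] := 3)
  R2 -= 1*R0 → (0, 2, 4)  (L[2][0] := 1)

U[1][2] = 3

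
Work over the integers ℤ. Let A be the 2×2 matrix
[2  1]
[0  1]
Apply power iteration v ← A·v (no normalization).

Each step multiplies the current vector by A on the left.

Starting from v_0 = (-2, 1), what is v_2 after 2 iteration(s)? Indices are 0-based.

v_0 = (-2, 1).
v_1 = A·v_0 = (-3, 1).
v_2 = A·v_1 = (-5, 1).

v_2 = (-5, 1)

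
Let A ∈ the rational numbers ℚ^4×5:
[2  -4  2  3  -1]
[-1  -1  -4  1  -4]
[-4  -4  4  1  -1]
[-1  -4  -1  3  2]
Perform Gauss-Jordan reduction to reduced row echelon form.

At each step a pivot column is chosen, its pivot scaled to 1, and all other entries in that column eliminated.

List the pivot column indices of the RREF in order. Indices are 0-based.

pivot columns: 0, 1, 2, 3

[1] R0 /= 2  ⇒  (1, -2, 1, 3/2, -1/2)
     R1 -= -1·R0  ⇒  (0, -3, -3, 5/2, -9/2)
     R2 -= -4·R0  ⇒  (0, -12, 8, 7, -3)
     R3 -= -1·R0  ⇒  (0, -6, 0, 9/2, 3/2)
[2] R1 /= -3  ⇒  (0, 1, 1, -5/6, 3/2)
     R0 -= -2·R1  ⇒  (1, 0, 3, -1/6, 5/2)
     R2 -= -12·R1  ⇒  (0, 0, 20, -3, 15)
     R3 -= -6·R1  ⇒  (0, 0, 6, -1/2, 21/2)
[3] R2 /= 20  ⇒  (0, 0, 1, -3/20, 3/4)
     R0 -= 3·R2  ⇒  (1, 0, 0, 17/60, 1/4)
     R1 -= 1·R2  ⇒  (0, 1, 0, -41/60, 3/4)
     R3 -= 6·R2  ⇒  (0, 0, 0, 2/5, 6)
[4] R3 /= 2/5  ⇒  (0, 0, 0, 1, 15)
     R0 -= 17/60·R3  ⇒  (1, 0, 0, 0, -4)
     R1 -= -41/60·R3  ⇒  (0, 1, 0, 0, 11)
     R2 -= -3/20·R3  ⇒  (0, 0, 1, 0, 3)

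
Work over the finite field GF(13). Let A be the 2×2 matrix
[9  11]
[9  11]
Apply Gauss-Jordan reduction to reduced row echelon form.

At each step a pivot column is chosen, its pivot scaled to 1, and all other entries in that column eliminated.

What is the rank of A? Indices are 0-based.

step 1: normalize row 0 (÷9) = (1, 7)
  row 1: subtract 9×row0 = (0, 0)
skip col 1 (zero from row 1)

rank = 1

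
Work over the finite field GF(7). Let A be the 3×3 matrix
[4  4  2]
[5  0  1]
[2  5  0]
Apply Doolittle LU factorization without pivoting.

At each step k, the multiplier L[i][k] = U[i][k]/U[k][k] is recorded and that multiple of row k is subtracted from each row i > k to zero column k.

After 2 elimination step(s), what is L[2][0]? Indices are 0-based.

k=0: U[0][0]=4
  eliminate (1,0): mult=3, new row 1: (0, 2, 2); set L[1][0]=3
  eliminate (2,0): mult=4, new row 2: (0, 3, 6); set L[2][0]=4
k=1: U[1][1]=2
  eliminate (2,1): mult=5, new row 2: (0, 0, 3); set L[2][1]=5

L[2][0] = 4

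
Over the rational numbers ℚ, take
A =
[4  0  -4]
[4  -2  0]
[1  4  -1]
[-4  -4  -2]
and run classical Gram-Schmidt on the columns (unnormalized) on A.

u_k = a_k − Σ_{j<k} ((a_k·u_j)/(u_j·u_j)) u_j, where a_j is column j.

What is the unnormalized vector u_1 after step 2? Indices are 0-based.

Step 1: u_0 = a_0 = (4, 4, 1, -4).
Step 2: u_1 = a_1 − (12/49)·u_0 = (-48/49, -146/49, 184/49, -148/49).

u_1 = (-48/49, -146/49, 184/49, -148/49)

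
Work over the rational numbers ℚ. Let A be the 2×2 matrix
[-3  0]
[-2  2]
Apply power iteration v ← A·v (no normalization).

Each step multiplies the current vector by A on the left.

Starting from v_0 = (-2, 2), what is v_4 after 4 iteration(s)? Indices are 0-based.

v_4 = (-162, -20)

v_0 = (-2, 2).
v_1 = A·v_0 = (6, 8).
v_2 = A·v_1 = (-18, 4).
v_3 = A·v_2 = (54, 44).
v_4 = A·v_3 = (-162, -20).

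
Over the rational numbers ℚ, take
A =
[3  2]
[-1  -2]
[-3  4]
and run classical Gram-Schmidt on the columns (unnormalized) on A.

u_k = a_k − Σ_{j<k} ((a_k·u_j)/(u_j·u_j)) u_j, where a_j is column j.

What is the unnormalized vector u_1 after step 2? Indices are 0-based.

u_1 = (50/19, -42/19, 64/19)

Step 1: u_0 = a_0 = (3, -1, -3).
Step 2: u_1 = a_1 − (-4/19)·u_0 = (50/19, -42/19, 64/19).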